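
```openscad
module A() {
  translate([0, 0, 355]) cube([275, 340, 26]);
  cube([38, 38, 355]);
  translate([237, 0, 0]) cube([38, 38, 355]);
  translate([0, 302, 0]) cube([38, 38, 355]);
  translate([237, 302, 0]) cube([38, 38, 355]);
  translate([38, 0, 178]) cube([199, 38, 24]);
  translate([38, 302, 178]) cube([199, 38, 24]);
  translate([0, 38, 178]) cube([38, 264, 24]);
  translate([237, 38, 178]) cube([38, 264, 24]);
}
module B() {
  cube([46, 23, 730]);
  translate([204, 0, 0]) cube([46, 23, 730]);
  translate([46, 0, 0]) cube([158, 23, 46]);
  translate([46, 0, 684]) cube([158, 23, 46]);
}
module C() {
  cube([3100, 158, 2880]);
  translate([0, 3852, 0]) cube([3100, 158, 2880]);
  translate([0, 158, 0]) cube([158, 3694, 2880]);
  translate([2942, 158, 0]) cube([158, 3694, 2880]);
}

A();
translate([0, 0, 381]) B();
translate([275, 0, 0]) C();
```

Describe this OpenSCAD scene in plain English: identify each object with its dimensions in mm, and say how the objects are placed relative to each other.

A is a four-legged stool. The seat is 275×340 mm, 26 mm thick, top at z = 381 mm. It stands on four square legs, each 38×38 mm in cross-section, from z = 0 to the seat underside, each flush with a corner of the seat. Four stretchers, 38 mm wide and 24 mm tall, connect adjacent legs with their undersides at z = 178 mm, each running between the inner faces of the legs it joins and aligned with the legs' outer faces on the other axis.

B is a rectangular picture frame lying in the x–z plane (depth along y). The opening is 158 mm wide (x) by 638 mm tall (z), surrounded by a border 46 mm wide on all four sides. The frame is 23 mm deep and is made of two full-height vertical stiles with two horizontal rails fitted between them.

C is a box-shaped house frame (walls only): outside footprint 3100×4010 mm, wall height 2880 mm, wall thickness 158 mm. The two y-facing walls run the full x-width; the two x-facing walls fit between the inner faces of the y-facing walls.

The picture frame is on top of the stool. The house frame is against the stool's +x side, with their −y faces flush.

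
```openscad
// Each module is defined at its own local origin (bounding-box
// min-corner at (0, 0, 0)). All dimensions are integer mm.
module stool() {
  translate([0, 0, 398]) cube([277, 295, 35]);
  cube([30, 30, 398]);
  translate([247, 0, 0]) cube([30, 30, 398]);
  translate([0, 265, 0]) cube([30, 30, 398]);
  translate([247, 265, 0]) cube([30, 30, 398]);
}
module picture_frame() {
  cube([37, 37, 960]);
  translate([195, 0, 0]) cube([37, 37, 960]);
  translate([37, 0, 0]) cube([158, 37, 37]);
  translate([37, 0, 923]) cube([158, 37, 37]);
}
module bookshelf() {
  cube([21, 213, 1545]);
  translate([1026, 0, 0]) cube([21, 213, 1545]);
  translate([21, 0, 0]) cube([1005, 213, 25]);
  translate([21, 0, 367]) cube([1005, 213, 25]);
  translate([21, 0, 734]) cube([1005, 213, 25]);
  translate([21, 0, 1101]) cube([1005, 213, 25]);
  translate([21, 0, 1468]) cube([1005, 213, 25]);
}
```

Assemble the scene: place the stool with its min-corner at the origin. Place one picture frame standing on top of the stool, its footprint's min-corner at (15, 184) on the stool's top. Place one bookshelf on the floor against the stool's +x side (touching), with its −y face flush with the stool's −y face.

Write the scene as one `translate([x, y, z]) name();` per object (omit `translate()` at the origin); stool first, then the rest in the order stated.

stool();
translate([15, 184, 433]) picture_frame();
translate([277, 0, 0]) bookshelf();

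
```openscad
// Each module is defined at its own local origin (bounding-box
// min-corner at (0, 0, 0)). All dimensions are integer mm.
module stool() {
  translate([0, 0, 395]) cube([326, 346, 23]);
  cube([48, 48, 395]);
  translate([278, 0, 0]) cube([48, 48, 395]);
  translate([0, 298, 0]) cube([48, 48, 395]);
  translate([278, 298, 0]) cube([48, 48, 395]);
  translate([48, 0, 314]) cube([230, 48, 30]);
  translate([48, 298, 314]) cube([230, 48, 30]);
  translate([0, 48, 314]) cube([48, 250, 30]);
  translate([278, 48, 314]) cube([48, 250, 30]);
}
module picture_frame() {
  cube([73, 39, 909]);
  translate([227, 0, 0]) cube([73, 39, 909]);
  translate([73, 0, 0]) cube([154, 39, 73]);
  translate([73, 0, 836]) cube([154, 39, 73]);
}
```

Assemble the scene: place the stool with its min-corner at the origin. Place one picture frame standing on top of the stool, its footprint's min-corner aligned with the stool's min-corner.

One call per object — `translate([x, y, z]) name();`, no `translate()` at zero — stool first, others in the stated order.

stool();
translate([0, 0, 418]) picture_frame();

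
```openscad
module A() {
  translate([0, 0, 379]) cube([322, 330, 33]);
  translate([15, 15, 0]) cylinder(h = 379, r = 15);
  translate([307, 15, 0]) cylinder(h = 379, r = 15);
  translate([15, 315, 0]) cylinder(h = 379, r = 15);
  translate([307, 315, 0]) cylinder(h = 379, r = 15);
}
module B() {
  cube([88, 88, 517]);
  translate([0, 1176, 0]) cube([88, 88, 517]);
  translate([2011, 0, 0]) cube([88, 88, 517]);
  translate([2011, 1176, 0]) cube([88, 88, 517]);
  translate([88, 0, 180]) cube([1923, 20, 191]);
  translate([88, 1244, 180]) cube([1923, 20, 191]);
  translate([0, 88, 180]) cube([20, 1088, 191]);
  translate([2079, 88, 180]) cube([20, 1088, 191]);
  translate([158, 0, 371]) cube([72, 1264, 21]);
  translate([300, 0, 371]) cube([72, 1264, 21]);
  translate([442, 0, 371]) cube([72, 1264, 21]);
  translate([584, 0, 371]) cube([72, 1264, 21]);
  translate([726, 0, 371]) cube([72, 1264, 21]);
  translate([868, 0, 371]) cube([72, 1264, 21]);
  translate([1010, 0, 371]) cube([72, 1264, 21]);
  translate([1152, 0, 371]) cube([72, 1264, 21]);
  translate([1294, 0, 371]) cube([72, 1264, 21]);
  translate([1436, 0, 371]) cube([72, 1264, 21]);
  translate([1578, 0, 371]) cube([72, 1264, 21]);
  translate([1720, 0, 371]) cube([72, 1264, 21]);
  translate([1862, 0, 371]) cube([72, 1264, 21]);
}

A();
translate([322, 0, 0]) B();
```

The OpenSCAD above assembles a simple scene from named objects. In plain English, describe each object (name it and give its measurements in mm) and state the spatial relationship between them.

A is a simple wooden stool: a rectangular seat 322 mm (x) by 330 mm (y), 33 mm thick, top face at z = 412 mm, on four round legs, each 30 mm in diameter. The legs rest on z = 0, each leg's axis is inset half a diameter from the nearest pair of seat edges (so the leg's bounding box is flush with the corner).

B is a bed frame 2099 mm long (x) by 1264 mm wide (y). Four 88×88 mm corner posts, 517 mm tall, at the corners of the footprint. Four rails of 20 mm thickness and 191 mm height run between adjacent posts with their undersides at z = 180 mm, their outer faces flush with the outside of the frame (the two x-running rails run between the posts' inner faces; the two y-running rails run between the posts' inner faces). 13 slats, each 72 mm wide (x) and 21 mm thick, lie across the top of the two x-running rails, running the full 1264 mm width of the frame in y; the slats are evenly spaced along x between the inner faces of the end posts with equal gaps (rounded down to the nearest mm) at the −x end and between each pair — any rounding remainder accumulates at the +x end.

The bed frame is against the stool's +x side, with their −y faces flush.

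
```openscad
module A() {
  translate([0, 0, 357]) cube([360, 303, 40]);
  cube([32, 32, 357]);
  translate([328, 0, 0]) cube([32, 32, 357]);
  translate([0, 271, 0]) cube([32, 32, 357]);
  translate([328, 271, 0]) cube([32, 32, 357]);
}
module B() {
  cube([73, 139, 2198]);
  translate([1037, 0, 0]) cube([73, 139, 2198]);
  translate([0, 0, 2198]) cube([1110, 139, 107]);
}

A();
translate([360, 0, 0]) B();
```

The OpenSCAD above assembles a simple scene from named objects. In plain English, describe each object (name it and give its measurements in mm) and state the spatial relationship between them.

A is a simple wooden stool: a rectangular seat 360 mm (x) by 303 mm (y), 40 mm thick, top face at z = 397 mm, on four square legs, each 32×32 mm in cross-section. The legs rest on z = 0, each flush with a corner of the seat.

B is a rectangular door frame: two vertical jambs of 73×139 mm section, 2198 mm tall, with a clear opening 964 mm wide between their inner faces. A header 107 mm tall and 139 mm deep lies on top of the jambs and spans the full outside width.

The door frame is against the stool's +x side, with their −y faces flush.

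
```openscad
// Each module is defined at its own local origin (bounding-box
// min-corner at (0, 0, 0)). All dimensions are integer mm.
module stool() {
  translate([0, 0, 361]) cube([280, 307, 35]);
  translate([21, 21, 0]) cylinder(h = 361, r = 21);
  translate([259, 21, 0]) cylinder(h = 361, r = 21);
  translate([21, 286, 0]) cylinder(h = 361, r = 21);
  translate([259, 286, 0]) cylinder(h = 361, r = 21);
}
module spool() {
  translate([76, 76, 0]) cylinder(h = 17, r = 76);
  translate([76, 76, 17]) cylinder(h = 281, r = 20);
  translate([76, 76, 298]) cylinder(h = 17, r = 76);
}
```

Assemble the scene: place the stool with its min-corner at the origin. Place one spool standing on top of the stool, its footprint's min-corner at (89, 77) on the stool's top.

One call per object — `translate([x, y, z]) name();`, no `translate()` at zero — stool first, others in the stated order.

stool();
translate([89, 77, 396]) spool();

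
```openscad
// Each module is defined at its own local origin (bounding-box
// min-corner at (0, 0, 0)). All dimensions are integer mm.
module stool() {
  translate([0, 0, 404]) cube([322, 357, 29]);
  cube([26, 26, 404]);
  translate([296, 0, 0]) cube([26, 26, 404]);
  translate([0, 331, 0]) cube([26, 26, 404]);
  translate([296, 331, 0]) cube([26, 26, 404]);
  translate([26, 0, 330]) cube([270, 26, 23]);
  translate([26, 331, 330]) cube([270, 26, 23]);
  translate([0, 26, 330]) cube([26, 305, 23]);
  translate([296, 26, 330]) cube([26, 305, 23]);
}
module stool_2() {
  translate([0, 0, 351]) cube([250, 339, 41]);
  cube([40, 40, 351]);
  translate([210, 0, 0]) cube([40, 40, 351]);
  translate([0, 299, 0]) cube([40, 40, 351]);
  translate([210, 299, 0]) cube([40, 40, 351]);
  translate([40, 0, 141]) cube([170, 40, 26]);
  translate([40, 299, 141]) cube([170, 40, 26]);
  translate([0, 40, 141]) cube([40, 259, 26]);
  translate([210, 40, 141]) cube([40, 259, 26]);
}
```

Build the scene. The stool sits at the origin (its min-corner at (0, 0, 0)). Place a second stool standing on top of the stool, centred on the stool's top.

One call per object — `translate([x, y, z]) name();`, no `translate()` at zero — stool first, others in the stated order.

stool();
translate([36, 9, 433]) stool_2();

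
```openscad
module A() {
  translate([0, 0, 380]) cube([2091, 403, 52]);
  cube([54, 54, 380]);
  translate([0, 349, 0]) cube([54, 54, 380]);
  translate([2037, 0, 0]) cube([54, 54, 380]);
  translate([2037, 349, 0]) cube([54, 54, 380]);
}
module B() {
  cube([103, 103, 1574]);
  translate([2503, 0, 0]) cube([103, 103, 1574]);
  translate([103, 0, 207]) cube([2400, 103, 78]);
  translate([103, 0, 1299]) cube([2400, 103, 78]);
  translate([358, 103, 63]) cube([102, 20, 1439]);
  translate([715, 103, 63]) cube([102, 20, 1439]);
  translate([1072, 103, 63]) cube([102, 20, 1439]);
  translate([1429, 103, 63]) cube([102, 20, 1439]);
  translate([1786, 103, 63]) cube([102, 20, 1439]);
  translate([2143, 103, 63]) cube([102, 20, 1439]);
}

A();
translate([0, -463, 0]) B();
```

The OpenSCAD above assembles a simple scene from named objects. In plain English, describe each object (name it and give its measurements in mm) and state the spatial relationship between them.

A is a bench: a 2091×403 mm seat slab, 52 mm thick, top at z = 432 mm, on four 54×54 mm square legs flush with the seat corners and standing on z = 0.

B is a fence section. Two 103×103 mm posts, 1574 mm tall, stand on the floor with a clear span of 2400 mm between their inner faces. Two horizontal rails of 103×78 mm section span the gap between the posts with their undersides at z = 207 mm and z = 1299 mm, flush with the posts' −y face. 6 pickets, each 102 mm wide, 20 mm thick and 1439 mm tall, are fixed to the +y face of the rails with their bottoms at z = 63 mm, evenly spaced across the span with equal gaps (rounded down to the nearest mm) at the −x end and between each pair — any rounding remainder accumulates at the +x end.

The fence section is on the floor beside the bench on its −y side.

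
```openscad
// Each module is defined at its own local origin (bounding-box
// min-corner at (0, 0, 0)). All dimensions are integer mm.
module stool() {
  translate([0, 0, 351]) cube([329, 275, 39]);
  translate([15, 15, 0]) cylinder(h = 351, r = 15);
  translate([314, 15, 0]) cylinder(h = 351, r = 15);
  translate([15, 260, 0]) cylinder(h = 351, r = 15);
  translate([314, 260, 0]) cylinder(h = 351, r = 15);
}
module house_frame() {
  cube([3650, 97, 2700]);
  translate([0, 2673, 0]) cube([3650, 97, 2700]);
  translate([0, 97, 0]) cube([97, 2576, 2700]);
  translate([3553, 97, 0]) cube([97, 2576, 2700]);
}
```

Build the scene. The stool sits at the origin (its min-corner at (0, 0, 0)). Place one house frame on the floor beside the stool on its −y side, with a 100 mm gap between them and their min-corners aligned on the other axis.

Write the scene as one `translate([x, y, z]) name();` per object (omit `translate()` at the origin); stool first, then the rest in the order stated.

stool();
translate([0, -2870, 0]) house_frame();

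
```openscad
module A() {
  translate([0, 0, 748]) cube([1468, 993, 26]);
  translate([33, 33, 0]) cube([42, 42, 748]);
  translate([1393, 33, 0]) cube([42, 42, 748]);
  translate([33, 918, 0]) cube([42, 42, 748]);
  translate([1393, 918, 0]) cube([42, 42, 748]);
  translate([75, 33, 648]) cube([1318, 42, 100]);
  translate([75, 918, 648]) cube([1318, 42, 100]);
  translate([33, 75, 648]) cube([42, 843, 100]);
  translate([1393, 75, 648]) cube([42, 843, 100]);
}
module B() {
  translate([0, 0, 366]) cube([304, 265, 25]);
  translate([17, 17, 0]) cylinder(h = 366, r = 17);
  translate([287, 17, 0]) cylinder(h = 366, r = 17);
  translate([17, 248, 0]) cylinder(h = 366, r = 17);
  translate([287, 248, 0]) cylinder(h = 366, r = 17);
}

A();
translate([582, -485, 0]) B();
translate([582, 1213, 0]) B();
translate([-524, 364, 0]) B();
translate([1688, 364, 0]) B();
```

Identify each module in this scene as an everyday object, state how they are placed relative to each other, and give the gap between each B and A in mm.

A is a table. B is a stool. Four stools sit around the table at the −y, +y, −x, +x sides. The gap between each stool and the table is 220 mm.

Each stool's nearest face is 220 mm from the table's bounding box.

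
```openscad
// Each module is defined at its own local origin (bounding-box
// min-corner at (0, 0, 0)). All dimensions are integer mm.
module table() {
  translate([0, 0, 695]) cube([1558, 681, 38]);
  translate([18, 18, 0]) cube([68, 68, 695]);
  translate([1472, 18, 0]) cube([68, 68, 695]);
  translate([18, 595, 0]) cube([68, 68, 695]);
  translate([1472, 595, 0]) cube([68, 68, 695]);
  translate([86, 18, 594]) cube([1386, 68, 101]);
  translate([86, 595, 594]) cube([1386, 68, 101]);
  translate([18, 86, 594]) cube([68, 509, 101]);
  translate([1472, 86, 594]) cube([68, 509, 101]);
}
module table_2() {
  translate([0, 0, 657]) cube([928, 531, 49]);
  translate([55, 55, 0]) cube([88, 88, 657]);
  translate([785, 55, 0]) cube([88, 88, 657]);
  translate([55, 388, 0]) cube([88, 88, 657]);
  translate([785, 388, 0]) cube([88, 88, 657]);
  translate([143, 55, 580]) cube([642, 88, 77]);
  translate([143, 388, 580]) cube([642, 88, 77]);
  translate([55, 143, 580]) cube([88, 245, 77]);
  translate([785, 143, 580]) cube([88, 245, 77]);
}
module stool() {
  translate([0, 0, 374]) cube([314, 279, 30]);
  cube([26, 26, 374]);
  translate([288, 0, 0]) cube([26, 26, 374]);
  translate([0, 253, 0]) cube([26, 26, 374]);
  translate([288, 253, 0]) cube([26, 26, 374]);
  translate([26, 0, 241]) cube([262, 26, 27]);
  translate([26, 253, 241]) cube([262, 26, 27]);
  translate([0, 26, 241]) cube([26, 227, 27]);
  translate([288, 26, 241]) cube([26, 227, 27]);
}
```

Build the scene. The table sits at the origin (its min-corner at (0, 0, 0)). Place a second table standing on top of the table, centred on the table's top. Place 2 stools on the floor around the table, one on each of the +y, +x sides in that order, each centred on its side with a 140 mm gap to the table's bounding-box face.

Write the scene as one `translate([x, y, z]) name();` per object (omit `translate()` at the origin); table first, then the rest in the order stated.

table();
translate([315, 75, 733]) table_2();
translate([622, 821, 0]) stool();
translate([1698, 201, 0]) stool();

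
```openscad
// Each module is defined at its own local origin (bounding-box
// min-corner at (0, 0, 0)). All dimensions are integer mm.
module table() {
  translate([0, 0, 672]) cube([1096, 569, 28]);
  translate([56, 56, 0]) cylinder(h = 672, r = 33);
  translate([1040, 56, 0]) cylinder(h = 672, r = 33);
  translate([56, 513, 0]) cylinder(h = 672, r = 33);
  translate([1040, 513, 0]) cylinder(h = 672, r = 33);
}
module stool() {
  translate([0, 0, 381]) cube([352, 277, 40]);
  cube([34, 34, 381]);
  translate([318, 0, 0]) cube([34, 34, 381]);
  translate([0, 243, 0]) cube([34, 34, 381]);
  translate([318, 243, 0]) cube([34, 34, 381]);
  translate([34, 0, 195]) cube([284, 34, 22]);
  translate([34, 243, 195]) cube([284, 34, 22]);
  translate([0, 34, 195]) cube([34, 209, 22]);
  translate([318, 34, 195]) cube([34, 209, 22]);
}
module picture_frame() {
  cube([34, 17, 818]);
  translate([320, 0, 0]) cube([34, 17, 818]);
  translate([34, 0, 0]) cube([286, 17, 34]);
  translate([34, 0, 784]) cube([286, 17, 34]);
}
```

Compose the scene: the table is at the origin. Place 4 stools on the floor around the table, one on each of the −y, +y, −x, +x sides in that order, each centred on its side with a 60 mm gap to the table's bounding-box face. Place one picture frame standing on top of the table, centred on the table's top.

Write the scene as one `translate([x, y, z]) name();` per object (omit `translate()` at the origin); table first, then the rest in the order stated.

table();
translate([372, -337, 0]) stool();
translate([372, 629, 0]) stool();
translate([-412, 146, 0]) stool();
translate([1156, 146, 0]) stool();
translate([371, 276, 700]) picture_frame();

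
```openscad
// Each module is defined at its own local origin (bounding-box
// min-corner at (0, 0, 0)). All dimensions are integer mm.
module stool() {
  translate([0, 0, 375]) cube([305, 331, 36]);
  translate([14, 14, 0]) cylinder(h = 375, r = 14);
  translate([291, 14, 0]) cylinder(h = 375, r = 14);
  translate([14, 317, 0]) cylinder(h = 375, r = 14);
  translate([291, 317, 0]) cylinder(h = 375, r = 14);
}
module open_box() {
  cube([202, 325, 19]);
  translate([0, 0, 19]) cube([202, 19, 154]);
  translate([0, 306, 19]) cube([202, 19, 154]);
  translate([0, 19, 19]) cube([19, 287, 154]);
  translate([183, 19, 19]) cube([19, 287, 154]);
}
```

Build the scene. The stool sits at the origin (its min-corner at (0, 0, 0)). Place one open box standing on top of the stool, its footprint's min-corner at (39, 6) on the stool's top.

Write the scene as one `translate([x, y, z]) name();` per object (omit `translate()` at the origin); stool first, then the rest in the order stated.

stool();
translate([39, 6, 411]) open_box();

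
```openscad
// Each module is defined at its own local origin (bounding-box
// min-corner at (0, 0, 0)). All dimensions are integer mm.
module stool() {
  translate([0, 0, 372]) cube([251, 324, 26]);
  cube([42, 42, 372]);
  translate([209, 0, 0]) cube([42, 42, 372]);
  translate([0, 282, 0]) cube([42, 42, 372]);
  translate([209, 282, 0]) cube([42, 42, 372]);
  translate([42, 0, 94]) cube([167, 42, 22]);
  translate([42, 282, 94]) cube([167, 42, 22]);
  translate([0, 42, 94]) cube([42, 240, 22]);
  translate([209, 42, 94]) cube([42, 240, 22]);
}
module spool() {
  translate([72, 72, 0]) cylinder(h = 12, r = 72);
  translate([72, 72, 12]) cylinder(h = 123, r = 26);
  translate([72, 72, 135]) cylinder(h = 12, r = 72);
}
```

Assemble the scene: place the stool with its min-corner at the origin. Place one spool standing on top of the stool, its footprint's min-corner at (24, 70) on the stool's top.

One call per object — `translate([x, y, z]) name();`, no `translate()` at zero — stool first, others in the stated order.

stool();
translate([24, 70, 398]) spool();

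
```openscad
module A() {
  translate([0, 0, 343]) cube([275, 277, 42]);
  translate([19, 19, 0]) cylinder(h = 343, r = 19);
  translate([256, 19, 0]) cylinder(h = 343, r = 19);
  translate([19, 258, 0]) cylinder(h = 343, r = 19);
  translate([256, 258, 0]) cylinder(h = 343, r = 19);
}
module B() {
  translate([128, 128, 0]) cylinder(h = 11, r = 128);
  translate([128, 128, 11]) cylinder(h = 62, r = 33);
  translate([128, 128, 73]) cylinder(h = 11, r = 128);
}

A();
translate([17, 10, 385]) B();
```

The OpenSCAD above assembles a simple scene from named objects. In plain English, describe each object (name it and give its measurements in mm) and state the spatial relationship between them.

A is a simple wooden stool: a rectangular seat 275 mm (x) by 277 mm (y), 42 mm thick, top face at z = 385 mm, on four round legs, each 38 mm in diameter. The legs rest on z = 0, each leg's axis is inset half a diameter from the nearest pair of seat edges (so the leg's bounding box is flush with the corner).

B is a spool: two coaxial disc flanges of radius 128 mm and thickness 11 mm, joined by a core cylinder of radius 33 mm and height 62 mm. The lower flange rests on z = 0 and the three cylinders share a vertical axis.

The spool is on top of the stool.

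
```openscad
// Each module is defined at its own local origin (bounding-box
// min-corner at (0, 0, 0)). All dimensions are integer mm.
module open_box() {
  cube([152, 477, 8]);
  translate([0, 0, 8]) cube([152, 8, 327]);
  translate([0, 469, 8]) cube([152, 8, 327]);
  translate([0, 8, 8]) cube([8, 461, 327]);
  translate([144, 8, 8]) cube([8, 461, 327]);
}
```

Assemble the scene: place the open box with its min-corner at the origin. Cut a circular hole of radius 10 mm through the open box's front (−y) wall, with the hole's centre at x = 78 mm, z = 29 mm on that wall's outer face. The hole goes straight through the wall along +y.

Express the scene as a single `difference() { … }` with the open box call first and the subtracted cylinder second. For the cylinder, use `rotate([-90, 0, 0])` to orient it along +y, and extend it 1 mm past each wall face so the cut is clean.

difference() {
  open_box();
  translate([78, -1, 29]) rotate([-90, 0, 0]) cylinder(h = 10, r = 10);
}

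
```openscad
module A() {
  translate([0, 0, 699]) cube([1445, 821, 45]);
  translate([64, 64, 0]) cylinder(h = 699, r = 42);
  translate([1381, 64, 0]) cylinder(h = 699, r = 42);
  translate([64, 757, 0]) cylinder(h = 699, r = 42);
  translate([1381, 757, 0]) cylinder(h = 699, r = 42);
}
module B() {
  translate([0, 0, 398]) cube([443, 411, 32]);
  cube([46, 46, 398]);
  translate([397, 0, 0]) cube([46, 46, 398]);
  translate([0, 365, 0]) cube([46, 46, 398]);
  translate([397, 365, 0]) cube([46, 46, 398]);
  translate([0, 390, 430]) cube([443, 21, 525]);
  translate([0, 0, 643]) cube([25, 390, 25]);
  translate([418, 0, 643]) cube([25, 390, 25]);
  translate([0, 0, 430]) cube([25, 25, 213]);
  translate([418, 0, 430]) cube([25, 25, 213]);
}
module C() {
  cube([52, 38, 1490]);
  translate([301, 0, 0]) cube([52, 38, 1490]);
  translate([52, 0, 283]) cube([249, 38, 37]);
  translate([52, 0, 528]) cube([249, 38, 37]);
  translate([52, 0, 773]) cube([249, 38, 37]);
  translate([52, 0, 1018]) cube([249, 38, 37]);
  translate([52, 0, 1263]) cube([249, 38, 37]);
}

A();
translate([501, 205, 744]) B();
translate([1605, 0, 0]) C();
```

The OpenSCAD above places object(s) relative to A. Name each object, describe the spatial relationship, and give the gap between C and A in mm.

The ladder's nearest face is 160 mm from the table's +x face.

A is a table. B is a chair. C is a ladder. The chair is on top of the table, centred. The ladder is on the floor beside the table on its +x side. The gap between the ladder and the table is 160 mm.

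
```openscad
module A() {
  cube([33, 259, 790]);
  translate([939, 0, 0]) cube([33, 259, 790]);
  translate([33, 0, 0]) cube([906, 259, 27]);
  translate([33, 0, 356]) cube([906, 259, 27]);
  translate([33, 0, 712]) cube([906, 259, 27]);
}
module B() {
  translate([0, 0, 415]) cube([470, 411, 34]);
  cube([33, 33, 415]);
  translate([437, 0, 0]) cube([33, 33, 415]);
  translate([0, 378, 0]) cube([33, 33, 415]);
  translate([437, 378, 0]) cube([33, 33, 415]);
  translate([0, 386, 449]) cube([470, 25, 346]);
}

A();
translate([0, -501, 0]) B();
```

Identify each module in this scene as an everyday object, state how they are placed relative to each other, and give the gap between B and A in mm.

The chair's nearest face is 90 mm from the bookshelf's −y face.

A is a bookshelf. B is a chair. The chair is on the floor beside the bookshelf on its −y side. The gap between the chair and the bookshelf is 90 mm.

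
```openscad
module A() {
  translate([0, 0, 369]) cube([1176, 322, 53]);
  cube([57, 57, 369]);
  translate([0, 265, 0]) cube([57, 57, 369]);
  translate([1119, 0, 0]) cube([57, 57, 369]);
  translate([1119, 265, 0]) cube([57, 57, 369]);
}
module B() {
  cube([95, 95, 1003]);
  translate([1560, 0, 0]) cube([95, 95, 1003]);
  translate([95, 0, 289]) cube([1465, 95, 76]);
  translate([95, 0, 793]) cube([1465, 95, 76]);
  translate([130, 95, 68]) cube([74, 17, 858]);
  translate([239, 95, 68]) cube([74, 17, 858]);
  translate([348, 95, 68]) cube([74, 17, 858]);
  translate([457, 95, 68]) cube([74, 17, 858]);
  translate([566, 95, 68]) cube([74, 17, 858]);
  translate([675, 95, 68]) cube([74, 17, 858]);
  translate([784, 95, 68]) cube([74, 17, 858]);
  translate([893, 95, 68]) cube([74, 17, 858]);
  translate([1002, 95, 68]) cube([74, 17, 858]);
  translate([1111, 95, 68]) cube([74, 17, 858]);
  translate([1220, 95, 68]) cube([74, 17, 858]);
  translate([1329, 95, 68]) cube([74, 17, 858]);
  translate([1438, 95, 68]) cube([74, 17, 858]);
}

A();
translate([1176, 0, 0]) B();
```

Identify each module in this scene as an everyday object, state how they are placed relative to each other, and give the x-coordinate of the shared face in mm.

A is a bench. B is a fence section. The fence section is against the bench's +x side, with their −y faces flush. The x-coordinate of the shared face is 1176 mm.

The bench's +x face and the fence section's −x face are both at x = 1176 mm.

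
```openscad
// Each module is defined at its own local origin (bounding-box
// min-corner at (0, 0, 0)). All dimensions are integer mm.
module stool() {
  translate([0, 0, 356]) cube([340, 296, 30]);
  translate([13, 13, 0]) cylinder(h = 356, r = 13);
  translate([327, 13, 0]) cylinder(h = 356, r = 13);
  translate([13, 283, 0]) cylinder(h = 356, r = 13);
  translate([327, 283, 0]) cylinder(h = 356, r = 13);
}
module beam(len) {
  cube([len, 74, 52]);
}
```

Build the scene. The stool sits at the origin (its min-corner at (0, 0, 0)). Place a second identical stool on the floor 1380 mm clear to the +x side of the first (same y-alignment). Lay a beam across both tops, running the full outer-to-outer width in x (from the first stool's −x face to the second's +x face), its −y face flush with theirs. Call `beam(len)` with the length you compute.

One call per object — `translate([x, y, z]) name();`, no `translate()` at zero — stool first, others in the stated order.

stool();
translate([1720, 0, 0]) stool();
translate([0, 0, 386]) beam(2060);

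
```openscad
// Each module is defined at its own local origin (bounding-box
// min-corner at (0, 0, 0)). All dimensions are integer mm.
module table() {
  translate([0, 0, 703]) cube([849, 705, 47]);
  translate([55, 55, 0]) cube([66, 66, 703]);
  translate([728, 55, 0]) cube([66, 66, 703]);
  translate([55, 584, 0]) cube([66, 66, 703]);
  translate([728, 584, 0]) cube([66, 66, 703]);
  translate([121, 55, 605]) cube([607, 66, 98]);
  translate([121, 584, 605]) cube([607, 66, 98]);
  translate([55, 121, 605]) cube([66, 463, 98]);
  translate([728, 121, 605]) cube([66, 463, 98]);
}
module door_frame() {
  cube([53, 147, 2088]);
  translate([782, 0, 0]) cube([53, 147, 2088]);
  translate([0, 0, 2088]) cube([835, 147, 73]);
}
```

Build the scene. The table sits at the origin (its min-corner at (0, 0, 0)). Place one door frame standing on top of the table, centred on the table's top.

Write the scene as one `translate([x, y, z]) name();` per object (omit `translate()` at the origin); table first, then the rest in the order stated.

table();
translate([7, 279, 750]) door_frame();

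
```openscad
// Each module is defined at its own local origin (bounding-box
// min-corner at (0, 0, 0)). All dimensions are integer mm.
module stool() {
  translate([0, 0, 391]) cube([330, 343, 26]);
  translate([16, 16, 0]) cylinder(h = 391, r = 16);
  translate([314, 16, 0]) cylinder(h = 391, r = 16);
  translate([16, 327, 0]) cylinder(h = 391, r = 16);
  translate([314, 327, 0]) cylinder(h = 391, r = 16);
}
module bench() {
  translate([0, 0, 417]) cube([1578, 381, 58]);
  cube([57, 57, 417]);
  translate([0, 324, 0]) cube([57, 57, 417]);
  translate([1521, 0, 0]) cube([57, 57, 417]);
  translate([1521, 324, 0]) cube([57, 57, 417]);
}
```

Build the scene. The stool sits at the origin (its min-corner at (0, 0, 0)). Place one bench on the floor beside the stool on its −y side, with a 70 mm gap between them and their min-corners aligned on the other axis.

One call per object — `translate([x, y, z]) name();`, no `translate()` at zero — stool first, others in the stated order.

stool();
translate([0, -451, 0]) bench();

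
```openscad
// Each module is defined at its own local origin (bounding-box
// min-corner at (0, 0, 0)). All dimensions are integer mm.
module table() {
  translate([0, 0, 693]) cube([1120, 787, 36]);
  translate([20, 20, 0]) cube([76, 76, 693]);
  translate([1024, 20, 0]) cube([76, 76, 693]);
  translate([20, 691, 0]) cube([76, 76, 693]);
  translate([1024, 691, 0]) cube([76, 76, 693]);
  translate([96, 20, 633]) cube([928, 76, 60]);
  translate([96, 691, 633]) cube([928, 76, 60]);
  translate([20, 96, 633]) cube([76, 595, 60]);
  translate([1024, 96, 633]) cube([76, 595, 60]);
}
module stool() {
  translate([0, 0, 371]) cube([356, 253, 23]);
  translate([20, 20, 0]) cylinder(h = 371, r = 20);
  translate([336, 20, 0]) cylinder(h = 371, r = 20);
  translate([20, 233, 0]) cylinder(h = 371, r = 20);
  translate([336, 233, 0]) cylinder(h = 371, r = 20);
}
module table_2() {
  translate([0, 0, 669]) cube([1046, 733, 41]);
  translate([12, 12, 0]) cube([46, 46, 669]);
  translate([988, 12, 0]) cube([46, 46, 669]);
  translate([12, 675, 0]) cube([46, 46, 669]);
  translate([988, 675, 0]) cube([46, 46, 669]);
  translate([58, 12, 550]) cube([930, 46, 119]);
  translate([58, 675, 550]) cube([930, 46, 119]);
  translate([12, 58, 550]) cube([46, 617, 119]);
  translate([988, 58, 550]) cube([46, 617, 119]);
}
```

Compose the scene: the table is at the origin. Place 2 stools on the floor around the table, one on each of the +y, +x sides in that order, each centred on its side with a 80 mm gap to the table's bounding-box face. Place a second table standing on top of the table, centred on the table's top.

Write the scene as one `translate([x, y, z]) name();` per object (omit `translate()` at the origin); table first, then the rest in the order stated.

table();
translate([382, 867, 0]) stool();
translate([1200, 267, 0]) stool();
translate([37, 27, 729]) table_2();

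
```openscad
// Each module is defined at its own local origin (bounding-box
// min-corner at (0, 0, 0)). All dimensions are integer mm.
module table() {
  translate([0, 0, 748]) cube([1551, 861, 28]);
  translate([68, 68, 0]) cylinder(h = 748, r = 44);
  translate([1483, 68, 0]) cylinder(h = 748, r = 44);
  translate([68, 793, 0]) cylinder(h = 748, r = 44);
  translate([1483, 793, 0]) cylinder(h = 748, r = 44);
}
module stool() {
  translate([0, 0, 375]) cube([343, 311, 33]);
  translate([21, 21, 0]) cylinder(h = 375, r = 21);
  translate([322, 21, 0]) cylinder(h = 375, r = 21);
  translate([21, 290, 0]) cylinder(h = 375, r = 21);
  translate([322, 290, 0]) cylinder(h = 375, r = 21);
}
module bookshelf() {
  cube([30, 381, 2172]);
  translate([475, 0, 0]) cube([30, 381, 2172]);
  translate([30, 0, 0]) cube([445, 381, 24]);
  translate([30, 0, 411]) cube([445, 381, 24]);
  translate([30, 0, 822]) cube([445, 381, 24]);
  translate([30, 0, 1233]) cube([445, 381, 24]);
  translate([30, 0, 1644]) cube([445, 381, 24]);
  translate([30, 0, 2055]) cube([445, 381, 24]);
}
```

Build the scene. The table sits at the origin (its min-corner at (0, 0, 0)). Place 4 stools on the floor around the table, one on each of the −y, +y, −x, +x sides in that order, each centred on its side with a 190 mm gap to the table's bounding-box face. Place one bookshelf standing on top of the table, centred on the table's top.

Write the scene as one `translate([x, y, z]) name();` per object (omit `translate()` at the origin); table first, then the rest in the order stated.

table();
translate([604, -501, 0]) stool();
translate([604, 1051, 0]) stool();
translate([-533, 275, 0]) stool();
translate([1741, 275, 0]) stool();
translate([523, 240, 776]) bookshelf();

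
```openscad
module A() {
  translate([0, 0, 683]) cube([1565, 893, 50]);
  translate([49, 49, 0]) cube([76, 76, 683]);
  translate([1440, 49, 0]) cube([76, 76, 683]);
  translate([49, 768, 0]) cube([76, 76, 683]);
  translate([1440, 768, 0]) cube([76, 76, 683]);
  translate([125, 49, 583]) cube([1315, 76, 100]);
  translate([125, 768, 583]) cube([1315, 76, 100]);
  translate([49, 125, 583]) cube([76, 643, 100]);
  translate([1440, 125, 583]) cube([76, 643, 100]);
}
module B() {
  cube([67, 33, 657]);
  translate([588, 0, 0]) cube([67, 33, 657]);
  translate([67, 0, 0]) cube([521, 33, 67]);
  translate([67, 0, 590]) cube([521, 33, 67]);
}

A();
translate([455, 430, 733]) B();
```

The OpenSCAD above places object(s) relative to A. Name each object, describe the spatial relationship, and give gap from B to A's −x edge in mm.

The picture frame's min-x is at 455; the table's min-x is 0; gap = 455 mm.

A is a table. B is a picture frame. The picture frame is on top of the table, centred. The gap from the picture frame to the table's −x edge is 455 mm.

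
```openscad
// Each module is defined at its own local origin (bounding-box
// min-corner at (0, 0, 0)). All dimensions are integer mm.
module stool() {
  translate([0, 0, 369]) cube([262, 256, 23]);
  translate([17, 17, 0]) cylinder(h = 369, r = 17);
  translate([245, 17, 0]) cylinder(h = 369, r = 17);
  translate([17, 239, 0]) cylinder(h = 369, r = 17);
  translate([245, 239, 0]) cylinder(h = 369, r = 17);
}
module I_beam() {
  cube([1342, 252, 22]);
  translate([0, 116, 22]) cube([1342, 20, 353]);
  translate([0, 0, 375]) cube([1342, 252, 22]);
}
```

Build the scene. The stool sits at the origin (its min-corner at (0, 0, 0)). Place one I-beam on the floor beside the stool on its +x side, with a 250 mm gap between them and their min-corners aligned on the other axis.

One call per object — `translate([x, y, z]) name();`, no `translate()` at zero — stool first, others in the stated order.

stool();
translate([512, 0, 0]) I_beam();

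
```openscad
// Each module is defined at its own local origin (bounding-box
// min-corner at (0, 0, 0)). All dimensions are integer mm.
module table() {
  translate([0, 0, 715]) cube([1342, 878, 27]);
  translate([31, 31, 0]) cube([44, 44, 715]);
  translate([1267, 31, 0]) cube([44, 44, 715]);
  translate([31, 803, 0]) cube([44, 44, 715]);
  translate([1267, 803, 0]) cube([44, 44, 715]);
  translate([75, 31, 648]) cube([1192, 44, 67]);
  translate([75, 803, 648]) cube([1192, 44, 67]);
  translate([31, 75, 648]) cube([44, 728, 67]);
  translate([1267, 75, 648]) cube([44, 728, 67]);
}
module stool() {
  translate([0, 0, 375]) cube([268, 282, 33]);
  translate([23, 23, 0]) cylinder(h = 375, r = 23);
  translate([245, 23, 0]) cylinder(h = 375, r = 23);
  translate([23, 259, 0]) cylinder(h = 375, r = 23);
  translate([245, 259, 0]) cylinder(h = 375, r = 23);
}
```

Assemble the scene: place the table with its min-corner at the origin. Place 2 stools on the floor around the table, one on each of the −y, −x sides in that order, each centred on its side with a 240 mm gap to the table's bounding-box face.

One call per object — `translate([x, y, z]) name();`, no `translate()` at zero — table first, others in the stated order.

table();
translate([537, -522, 0]) stool();
translate([-508, 298, 0]) stool();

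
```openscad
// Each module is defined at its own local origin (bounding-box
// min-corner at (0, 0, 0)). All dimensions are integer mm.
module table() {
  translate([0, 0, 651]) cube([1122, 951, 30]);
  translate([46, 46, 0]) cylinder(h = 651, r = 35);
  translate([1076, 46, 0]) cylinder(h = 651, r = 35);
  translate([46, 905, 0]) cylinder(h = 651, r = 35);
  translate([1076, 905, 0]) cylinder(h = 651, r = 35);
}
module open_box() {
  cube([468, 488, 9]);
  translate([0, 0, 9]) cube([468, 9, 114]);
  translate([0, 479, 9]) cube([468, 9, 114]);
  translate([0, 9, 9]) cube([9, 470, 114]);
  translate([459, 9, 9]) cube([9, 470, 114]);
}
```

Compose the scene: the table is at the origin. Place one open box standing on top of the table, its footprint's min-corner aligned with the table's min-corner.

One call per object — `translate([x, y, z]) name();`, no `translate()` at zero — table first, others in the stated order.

table();
translate([0, 0, 681]) open_box();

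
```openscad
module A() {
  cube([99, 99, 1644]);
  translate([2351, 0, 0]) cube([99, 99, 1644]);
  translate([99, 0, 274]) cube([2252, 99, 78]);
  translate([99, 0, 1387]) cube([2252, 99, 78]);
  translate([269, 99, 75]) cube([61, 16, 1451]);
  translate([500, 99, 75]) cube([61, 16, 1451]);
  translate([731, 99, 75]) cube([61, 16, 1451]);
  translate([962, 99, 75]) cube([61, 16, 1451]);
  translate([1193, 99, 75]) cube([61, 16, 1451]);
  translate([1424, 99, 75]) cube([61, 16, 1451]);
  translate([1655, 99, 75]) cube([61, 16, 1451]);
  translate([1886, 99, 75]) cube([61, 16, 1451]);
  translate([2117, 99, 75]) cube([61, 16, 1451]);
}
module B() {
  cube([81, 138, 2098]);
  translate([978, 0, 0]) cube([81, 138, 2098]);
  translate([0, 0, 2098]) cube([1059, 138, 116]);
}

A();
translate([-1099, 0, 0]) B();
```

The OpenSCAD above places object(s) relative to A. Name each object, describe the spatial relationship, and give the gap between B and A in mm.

The door frame's nearest face is 40 mm from the fence section's −x face.

A is a fence section. B is a door frame. The door frame is on the floor beside the fence section on its −x side. The gap between the door frame and the fence section is 40 mm.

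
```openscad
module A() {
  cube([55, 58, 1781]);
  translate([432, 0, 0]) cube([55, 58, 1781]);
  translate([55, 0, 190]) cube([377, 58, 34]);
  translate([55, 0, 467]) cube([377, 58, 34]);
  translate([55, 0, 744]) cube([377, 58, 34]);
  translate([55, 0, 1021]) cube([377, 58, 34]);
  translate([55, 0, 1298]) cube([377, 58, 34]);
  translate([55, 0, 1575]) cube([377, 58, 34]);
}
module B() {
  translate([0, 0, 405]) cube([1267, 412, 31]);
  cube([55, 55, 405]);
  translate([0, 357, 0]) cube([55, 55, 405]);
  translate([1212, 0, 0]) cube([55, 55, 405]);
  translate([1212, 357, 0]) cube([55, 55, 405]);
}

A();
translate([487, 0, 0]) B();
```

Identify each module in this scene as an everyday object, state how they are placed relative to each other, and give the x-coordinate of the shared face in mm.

A is a ladder. B is a bench. The bench is against the ladder's +x side, with their −y faces flush. The x-coordinate of the shared face is 487 mm.

The ladder's +x face and the bench's −x face are both at x = 487 mm.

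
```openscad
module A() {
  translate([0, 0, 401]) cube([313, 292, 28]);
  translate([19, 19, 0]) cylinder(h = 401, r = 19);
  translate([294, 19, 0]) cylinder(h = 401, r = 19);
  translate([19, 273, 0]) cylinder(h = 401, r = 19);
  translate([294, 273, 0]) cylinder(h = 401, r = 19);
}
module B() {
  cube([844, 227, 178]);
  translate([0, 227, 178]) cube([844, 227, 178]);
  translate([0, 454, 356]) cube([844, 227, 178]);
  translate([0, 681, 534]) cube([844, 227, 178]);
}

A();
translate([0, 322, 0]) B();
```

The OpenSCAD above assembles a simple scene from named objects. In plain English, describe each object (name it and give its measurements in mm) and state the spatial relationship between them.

A is a four-legged stool. The seat is 313×292 mm, 28 mm thick, top at z = 429 mm. It stands on four round legs, each 38 mm in diameter, from z = 0 to the seat underside, each leg's axis is inset half a diameter from the nearest pair of seat edges (so the leg's bounding box is flush with the corner).

B is a run of 4 identical solid stair steps. Each tread is 844×227 mm and each step block is 178 mm high. Step 1 rests on the floor; step k is offset from step 1 by (k−1)×227 mm in y and (k−1)×178 mm in z.

The staircase is on the floor beside the stool on its +y side.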